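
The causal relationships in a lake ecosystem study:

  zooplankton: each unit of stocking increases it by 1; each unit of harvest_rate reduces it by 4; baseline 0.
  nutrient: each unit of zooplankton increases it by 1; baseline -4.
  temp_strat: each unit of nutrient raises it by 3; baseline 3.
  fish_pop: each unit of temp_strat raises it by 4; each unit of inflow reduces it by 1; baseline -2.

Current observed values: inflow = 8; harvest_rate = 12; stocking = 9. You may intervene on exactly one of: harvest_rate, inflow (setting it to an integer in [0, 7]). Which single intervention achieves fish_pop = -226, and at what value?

Intervening on harvest_rate: with other inputs at their observed values, fish_pop = -48*harvest_rate + 62. Solving for -226 gives harvest_rate = 6, within [0, 7].
Intervening on inflow: fish_pop = -inflow - 506. Reaching -226 requires inflow = -280, outside [0, 7].

set harvest_rate = 6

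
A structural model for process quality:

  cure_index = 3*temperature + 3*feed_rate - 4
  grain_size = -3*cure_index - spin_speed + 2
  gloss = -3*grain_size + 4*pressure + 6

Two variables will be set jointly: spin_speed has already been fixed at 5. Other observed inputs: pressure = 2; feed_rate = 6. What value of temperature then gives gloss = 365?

With spin_speed held at 5:
Substituting into the cure_index equation gives cure_index = 3*temperature + 14.
So grain_size = -9*temperature - 45.
Substituting into the gloss equation gives gloss = 27*temperature + 149.
Solve 27*temperature + 149 = 365: temperature = (365 - 149) / 27 = 8.

temperature = 8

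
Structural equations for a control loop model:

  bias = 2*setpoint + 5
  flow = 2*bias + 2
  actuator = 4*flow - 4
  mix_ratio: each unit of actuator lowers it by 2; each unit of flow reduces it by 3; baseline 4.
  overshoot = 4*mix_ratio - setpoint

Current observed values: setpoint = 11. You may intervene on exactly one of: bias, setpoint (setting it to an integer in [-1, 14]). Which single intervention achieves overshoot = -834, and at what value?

Intervening on bias: overshoot = -88*bias - 51. Reaching -834 requires bias = 783/88, not an integer.
Intervening on setpoint: with other inputs at their observed values, overshoot = -177*setpoint - 480. Solving for -834 gives setpoint = 2, within [-1, 14].

set setpoint = 2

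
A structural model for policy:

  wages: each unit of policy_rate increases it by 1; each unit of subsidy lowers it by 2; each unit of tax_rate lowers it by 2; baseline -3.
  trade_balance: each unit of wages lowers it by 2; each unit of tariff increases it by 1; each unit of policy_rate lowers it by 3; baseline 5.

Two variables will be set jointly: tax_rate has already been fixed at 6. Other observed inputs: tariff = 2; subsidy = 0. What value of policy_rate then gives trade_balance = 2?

policy_rate = 7

With tax_rate held at 6:
Substituting into the wages equation gives wages = policy_rate - 15.
Substituting into the trade_balance equation gives trade_balance = -5*policy_rate + 37.
Solve -5*policy_rate + 37 = 2: policy_rate = (2 - 37) / -5 = 7.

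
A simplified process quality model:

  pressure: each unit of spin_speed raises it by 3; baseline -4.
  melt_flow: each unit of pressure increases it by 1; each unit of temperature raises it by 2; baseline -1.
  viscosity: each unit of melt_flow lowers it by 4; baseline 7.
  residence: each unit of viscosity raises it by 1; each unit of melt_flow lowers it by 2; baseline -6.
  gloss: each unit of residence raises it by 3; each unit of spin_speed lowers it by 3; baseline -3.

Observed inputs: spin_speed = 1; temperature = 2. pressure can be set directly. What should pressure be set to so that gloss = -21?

Intervening on pressure fixes its value directly, overriding its dependence on spin_speed.
Substituting into the melt_flow equation gives melt_flow = pressure + 3.
Substituting into the viscosity equation gives viscosity = -4*pressure - 5.
Substituting into the residence equation gives residence = -6*pressure - 17.
Substituting into the gloss equation gives gloss = -18*pressure - 57.
Solve -18*pressure - 57 = -21: pressure = (-21 + 57) / -18 = -2.

pressure = -2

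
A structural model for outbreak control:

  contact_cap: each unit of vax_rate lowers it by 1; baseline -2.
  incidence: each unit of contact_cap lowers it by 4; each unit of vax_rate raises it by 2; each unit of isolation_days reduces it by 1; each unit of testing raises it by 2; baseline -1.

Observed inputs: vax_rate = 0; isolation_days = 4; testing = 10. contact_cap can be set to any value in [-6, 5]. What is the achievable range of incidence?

Intervening on contact_cap fixes its value directly, overriding its dependence on vax_rate.
Substituting into the incidence equation gives incidence = -4*contact_cap + 15.
Linear in contact_cap, so extremes are at the endpoints: contact_cap = -6 gives incidence = 39; contact_cap = 5 gives incidence = -5.

-5 to 39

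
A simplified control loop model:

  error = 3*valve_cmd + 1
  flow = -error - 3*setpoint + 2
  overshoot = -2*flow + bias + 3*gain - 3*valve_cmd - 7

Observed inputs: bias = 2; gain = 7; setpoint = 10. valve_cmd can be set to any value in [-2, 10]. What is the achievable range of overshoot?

68 to 104

Substituting into the flow equation gives flow = -3*valve_cmd - 29.
Substituting into the overshoot equation gives overshoot = 3*valve_cmd + 74.
Linear in valve_cmd, so extremes are at the endpoints: valve_cmd = -2 gives overshoot = 68; valve_cmd = 10 gives overshoot = 104.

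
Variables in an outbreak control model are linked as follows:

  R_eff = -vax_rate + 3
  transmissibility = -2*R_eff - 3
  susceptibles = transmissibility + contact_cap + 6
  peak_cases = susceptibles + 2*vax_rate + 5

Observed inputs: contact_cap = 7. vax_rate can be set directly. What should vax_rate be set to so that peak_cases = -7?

vax_rate = -4

Substituting into the transmissibility equation gives transmissibility = 2*vax_rate - 9.
Substituting into the susceptibles equation gives susceptibles = 2*vax_rate + 4.
Substituting into the peak_cases equation gives peak_cases = 4*vax_rate + 9.
Solve 4*vax_rate + 9 = -7: vax_rate = (-7 - 9) / 4 = -4.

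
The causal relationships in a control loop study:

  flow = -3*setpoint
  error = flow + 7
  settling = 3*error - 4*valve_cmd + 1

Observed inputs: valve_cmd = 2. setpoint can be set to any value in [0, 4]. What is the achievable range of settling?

-22 to 14

Substituting into the error equation gives error = -3*setpoint + 7.
Substituting into the settling equation gives settling = -9*setpoint + 14.
Linear in setpoint, so extremes are at the endpoints: setpoint = 0 gives settling = 14; setpoint = 4 gives settling = -22.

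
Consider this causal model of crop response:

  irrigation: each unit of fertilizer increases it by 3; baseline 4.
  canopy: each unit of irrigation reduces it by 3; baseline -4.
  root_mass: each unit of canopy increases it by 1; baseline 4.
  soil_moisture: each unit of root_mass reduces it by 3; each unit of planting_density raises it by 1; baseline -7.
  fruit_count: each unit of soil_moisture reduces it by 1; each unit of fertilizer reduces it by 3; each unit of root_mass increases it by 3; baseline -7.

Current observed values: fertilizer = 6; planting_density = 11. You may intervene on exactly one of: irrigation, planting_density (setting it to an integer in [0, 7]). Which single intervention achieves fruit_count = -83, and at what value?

set irrigation = 3

Intervening on irrigation: with other inputs at their observed values, fruit_count = -18*irrigation - 29. Solving for -83 gives irrigation = 3, within [0, 7].
Intervening on planting_density: fruit_count = -planting_density - 414. Reaching -83 requires planting_density = -331, outside [0, 7].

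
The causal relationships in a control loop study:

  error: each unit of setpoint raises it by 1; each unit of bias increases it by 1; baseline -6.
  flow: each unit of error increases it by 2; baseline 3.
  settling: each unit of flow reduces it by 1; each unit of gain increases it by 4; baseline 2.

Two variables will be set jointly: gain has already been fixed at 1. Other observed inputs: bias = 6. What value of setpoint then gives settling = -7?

setpoint = 5

With gain held at 1:
Substituting into the error equation gives error = setpoint.
Substituting into the flow equation gives flow = 2*setpoint + 3.
Substituting into the settling equation gives settling = -2*setpoint + 3.
Solve -2*setpoint + 3 = -7: setpoint = (-7 - 3) / -2 = 5.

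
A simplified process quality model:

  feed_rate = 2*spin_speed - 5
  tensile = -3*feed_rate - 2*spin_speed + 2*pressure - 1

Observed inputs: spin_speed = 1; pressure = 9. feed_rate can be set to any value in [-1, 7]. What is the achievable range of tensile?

-6 to 18

Intervening on feed_rate fixes its value directly, overriding its dependence on spin_speed.
Substituting into the tensile equation gives tensile = -3*feed_rate + 15.
Linear in feed_rate, so extremes are at the endpoints: feed_rate = -1 gives tensile = 18; feed_rate = 7 gives tensile = -6.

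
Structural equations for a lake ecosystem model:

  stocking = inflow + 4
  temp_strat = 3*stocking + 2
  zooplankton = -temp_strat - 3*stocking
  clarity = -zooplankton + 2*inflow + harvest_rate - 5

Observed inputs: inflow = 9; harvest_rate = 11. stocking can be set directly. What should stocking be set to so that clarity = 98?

Intervening on stocking fixes its value directly, overriding its dependence on inflow.
Substituting into the zooplankton equation gives zooplankton = -6*stocking - 2.
Substituting into the clarity equation gives clarity = 6*stocking + 26.
Solve 6*stocking + 26 = 98: stocking = (98 - 26) / 6 = 12.

stocking = 12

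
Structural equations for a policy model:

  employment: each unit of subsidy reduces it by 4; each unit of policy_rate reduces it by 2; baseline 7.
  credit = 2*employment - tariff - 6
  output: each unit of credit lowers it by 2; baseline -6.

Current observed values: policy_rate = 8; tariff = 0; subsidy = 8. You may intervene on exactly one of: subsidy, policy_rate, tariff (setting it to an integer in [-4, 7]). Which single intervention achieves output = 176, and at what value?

Intervening on subsidy: output = 16*subsidy + 42. Reaching 176 requires subsidy = 67/8, not an integer.
Intervening on policy_rate: output = 8*policy_rate + 106. Reaching 176 requires policy_rate = 35/4, not an integer.
Intervening on tariff: with other inputs at their observed values, output = 2*tariff + 170. Solving for 176 gives tariff = 3, within [-4, 7].

set tariff = 3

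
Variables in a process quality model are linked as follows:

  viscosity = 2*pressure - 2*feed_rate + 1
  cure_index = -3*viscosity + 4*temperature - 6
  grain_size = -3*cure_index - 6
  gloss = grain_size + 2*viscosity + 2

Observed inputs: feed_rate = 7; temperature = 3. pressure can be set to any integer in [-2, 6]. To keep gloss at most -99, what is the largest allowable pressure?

Substituting into the viscosity equation gives viscosity = 2*pressure - 13.
Substituting into the cure_index equation gives cure_index = -6*pressure + 45.
Substituting into the grain_size equation gives grain_size = 18*pressure - 141.
So gloss = 22*pressure - 165.
Require 22*pressure - 165 ≤ -99, so pressure ≤ 3.
The largest integer in [-2, 6] satisfying this is 3.

pressure = 3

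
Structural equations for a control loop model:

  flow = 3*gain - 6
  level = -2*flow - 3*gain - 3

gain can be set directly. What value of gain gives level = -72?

Substituting into the level equation gives level = -9*gain + 9.
Solve -9*gain + 9 = -72: gain = (-72 - 9) / -9 = 9.

gain = 9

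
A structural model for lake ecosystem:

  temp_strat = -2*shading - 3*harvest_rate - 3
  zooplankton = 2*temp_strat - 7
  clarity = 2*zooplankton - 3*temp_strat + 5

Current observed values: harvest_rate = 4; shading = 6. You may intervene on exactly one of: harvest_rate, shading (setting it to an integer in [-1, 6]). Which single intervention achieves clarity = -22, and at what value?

Intervening on harvest_rate: clarity = -3*harvest_rate - 24. Reaching -22 requires harvest_rate = -2/3, not an integer.
Intervening on shading: with other inputs at their observed values, clarity = -2*shading - 24. Solving for -22 gives shading = -1, within [-1, 6].

set shading = -1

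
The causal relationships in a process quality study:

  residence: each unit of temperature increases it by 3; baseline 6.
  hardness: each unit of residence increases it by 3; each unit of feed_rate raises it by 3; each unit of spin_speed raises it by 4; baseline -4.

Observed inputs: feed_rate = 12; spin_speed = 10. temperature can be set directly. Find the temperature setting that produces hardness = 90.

temperature = 0

Substituting into the hardness equation gives hardness = 9*temperature + 90.
Solve 9*temperature + 90 = 90: temperature = (90 - 90) / 9 = 0.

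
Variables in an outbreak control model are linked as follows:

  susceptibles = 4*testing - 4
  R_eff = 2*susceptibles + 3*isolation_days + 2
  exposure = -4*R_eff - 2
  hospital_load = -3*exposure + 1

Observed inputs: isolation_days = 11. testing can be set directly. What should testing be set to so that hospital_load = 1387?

Substituting into the R_eff equation gives R_eff = 8*testing + 27.
Substituting into the exposure equation gives exposure = -32*testing - 110.
Substituting into the hospital_load equation gives hospital_load = 96*testing + 331.
Solve 96*testing + 331 = 1387: testing = (1387 - 331) / 96 = 11.

testing = 11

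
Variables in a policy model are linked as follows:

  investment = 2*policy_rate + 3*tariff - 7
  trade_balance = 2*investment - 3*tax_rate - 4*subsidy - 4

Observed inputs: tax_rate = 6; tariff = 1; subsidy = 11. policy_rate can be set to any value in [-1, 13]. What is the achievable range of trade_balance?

-78 to -22

Substituting into the investment equation gives investment = 2*policy_rate - 4.
trade_balance becomes 4*policy_rate - 74.
Linear in policy_rate, so extremes are at the endpoints: policy_rate = -1 gives trade_balance = -78; policy_rate = 13 gives trade_balance = -22.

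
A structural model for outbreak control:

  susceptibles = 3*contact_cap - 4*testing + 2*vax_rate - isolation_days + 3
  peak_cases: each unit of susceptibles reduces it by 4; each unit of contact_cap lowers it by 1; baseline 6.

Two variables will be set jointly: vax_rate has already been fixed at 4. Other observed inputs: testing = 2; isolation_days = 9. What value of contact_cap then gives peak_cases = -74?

With vax_rate held at 4:
Substituting into the susceptibles equation gives susceptibles = 3*contact_cap - 6.
So peak_cases = -13*contact_cap + 30.
Solve -13*contact_cap + 30 = -74: contact_cap = (-74 - 30) / -13 = 8.

contact_cap = 8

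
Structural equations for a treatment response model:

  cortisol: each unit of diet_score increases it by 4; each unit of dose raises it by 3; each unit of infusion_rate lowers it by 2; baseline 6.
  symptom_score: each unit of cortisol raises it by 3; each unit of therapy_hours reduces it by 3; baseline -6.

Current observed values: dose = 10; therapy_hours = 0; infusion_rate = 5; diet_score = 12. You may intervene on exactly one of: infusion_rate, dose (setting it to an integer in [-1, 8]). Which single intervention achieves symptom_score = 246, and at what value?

Intervening on infusion_rate: with other inputs at their observed values, symptom_score = -6*infusion_rate + 246. Solving for 246 gives infusion_rate = 0, within [-1, 8].
Intervening on dose: symptom_score = 9*dose + 126. Reaching 246 requires dose = 40/3, not an integer.

set infusion_rate = 0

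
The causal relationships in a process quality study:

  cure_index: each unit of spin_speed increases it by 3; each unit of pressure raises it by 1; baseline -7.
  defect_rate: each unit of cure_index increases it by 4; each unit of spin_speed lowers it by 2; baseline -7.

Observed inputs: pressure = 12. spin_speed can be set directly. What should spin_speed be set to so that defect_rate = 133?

spin_speed = 12

Substituting into the cure_index equation gives cure_index = 3*spin_speed + 5.
So defect_rate = 10*spin_speed + 13.
Solve 10*spin_speed + 13 = 133: spin_speed = (133 - 13) / 10 = 12.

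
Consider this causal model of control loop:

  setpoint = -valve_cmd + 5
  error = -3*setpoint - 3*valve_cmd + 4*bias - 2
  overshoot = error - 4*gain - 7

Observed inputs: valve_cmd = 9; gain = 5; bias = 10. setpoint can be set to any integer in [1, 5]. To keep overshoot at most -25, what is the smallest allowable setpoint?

Intervening on setpoint fixes its value directly, overriding its dependence on valve_cmd.
Substituting into the error equation gives error = -3*setpoint + 11.
Substituting into the overshoot equation gives overshoot = -3*setpoint - 16.
Require -3*setpoint - 16 ≤ -25, so setpoint ≥ 3.
The smallest integer in [1, 5] satisfying this is 3.

setpoint = 3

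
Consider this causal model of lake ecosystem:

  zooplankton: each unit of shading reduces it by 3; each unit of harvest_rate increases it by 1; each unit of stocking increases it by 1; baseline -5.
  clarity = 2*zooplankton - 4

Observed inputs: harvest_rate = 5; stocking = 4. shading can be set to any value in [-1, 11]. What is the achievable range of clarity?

-62 to 10

Substituting into the zooplankton equation gives zooplankton = -3*shading + 4.
This gives clarity = -6*shading + 4.
Linear in shading, so extremes are at the endpoints: shading = -1 gives clarity = 10; shading = 11 gives clarity = -62.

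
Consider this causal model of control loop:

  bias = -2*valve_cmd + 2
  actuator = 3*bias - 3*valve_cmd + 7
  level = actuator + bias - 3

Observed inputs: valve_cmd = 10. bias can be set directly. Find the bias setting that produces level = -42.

Intervening on bias fixes its value directly, overriding its dependence on valve_cmd.
Substituting into the actuator equation gives actuator = 3*bias - 23.
Substituting into the level equation gives level = 4*bias - 26.
Solve 4*bias - 26 = -42: bias = (-42 + 26) / 4 = -4.

bias = -4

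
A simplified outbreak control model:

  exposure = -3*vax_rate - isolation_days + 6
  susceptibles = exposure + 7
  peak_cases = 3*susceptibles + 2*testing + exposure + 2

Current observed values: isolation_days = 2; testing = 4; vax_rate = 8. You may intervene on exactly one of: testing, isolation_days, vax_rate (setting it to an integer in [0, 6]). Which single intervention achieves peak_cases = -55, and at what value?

set testing = 1

Intervening on testing: with other inputs at their observed values, peak_cases = 2*testing - 57. Solving for -55 gives testing = 1, within [0, 6].
Intervening on isolation_days: peak_cases = -4*isolation_days - 41. Reaching -55 requires isolation_days = 7/2, not an integer.
Intervening on vax_rate: peak_cases = -12*vax_rate + 47. Reaching -55 requires vax_rate = 17/2, not an integer.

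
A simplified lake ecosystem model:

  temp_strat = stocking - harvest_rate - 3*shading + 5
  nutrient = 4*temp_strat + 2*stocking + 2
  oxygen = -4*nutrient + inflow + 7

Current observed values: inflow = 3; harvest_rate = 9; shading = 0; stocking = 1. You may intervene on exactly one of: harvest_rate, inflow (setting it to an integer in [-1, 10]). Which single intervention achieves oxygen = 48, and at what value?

set inflow = 9

Intervening on harvest_rate: oxygen = 16*harvest_rate - 102. Reaching 48 requires harvest_rate = 75/8, not an integer.
Intervening on inflow: with other inputs at their observed values, oxygen = inflow + 39. Solving for 48 gives inflow = 9, within [-1, 10].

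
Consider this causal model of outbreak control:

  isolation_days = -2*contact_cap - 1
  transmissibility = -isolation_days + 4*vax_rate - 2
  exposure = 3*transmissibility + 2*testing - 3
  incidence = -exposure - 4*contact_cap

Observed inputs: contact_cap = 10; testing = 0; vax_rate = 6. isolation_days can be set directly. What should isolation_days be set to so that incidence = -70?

Intervening on isolation_days fixes its value directly, overriding its dependence on contact_cap.
Substituting into the transmissibility equation gives transmissibility = -isolation_days + 22.
So exposure = -3*isolation_days + 63.
This gives incidence = 3*isolation_days - 103.
Solve 3*isolation_days - 103 = -70: isolation_days = (-70 + 103) / 3 = 11.

isolation_days = 11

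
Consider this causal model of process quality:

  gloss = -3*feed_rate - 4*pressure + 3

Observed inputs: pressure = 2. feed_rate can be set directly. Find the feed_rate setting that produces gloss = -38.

Substituting into the gloss equation gives gloss = -3*feed_rate - 5.
Solve -3*feed_rate - 5 = -38: feed_rate = (-38 + 5) / -3 = 11.

feed_rate = 11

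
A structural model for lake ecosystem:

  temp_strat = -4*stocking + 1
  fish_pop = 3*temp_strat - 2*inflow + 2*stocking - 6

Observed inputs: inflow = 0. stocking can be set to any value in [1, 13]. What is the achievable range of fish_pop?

Substituting into the fish_pop equation gives fish_pop = -10*stocking - 3.
Linear in stocking, so extremes are at the endpoints: stocking = 1 gives fish_pop = -13; stocking = 13 gives fish_pop = -133.

-133 to -13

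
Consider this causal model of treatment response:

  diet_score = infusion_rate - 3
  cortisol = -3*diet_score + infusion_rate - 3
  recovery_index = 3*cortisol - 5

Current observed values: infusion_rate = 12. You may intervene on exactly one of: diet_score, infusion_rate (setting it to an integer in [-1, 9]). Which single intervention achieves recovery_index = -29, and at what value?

set infusion_rate = 7

Intervening on diet_score: recovery_index = -9*diet_score + 22. Reaching -29 requires diet_score = 17/3, not an integer.
Intervening on infusion_rate: with other inputs at their observed values, recovery_index = -6*infusion_rate + 13. Solving for -29 gives infusion_rate = 7, within [-1, 9].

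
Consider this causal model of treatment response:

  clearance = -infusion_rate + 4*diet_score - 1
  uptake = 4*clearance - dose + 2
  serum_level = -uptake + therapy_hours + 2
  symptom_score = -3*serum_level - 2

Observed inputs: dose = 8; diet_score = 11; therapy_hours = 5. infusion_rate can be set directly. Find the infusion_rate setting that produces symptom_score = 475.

Substituting into the clearance equation gives clearance = -infusion_rate + 43.
Substituting into the uptake equation gives uptake = -4*infusion_rate + 166.
Substituting into the serum_level equation gives serum_level = 4*infusion_rate - 159.
Substituting into the symptom_score equation gives symptom_score = -12*infusion_rate + 475.
Solve -12*infusion_rate + 475 = 475: infusion_rate = (475 - 475) / -12 = 0.

infusion_rate = 0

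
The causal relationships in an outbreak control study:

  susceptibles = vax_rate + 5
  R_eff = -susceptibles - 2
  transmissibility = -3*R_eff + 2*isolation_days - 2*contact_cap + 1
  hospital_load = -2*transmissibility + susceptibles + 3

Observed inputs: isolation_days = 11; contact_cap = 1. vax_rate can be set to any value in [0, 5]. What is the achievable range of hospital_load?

-101 to -76

Substituting into the R_eff equation gives R_eff = -vax_rate - 7.
This gives transmissibility = 3*vax_rate + 42.
So hospital_load = -5*vax_rate - 76.
Linear in vax_rate, so extremes are at the endpoints: vax_rate = 0 gives hospital_load = -76; vax_rate = 5 gives hospital_load = -101.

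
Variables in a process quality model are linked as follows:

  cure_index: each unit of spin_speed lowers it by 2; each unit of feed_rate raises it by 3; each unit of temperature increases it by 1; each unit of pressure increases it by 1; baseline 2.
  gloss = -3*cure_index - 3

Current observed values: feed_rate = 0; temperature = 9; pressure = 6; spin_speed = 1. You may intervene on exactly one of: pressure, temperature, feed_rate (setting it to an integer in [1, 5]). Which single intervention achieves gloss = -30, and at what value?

set temperature = 3

Intervening on pressure: gloss = -3*pressure - 30. Reaching -30 requires pressure = 0, outside [1, 5].
Intervening on temperature: with other inputs at their observed values, gloss = -3*temperature - 21. Solving for -30 gives temperature = 3, within [1, 5].
Intervening on feed_rate: gloss = -9*feed_rate - 48. Reaching -30 requires feed_rate = -2, outside [1, 5].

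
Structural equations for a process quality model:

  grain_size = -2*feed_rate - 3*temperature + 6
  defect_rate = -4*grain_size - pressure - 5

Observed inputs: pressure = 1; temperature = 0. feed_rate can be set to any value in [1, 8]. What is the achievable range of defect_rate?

-22 to 34

Substituting into the grain_size equation gives grain_size = -2*feed_rate + 6.
So defect_rate = 8*feed_rate - 30.
Linear in feed_rate, so extremes are at the endpoints: feed_rate = 1 gives defect_rate = -22; feed_rate = 8 gives defect_rate = 34.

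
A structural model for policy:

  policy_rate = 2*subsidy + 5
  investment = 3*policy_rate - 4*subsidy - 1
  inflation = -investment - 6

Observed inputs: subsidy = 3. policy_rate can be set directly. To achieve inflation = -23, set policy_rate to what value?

policy_rate = 10

Intervening on policy_rate fixes its value directly, overriding its dependence on subsidy.
Substituting into the investment equation gives investment = 3*policy_rate - 13.
This gives inflation = -3*policy_rate + 7.
Solve -3*policy_rate + 7 = -23: policy_rate = (-23 - 7) / -3 = 10.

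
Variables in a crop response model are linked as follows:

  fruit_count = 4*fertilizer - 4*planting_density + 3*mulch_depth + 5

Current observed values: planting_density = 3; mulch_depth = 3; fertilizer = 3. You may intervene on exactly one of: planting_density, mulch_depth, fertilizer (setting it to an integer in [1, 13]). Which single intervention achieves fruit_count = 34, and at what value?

set fertilizer = 8

Intervening on planting_density: fruit_count = -4*planting_density + 26. Reaching 34 requires planting_density = -2, outside [1, 13].
Intervening on mulch_depth: fruit_count = 3*mulch_depth + 5. Reaching 34 requires mulch_depth = 29/3, not an integer.
Intervening on fertilizer: with other inputs at their observed values, fruit_count = 4*fertilizer + 2. Solving for 34 gives fertilizer = 8, within [1, 13].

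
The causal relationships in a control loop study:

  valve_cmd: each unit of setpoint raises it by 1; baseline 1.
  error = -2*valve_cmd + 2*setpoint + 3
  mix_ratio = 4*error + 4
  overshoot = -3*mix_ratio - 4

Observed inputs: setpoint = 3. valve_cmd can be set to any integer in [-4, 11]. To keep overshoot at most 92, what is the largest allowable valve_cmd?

Intervening on valve_cmd fixes its value directly, overriding its dependence on setpoint.
Substituting into the error equation gives error = -2*valve_cmd + 9.
This gives mix_ratio = -8*valve_cmd + 40.
overshoot becomes 24*valve_cmd - 124.
Require 24*valve_cmd - 124 ≤ 92, so valve_cmd ≤ 9.
The largest integer in [-4, 11] satisfying this is 9.

valve_cmd = 9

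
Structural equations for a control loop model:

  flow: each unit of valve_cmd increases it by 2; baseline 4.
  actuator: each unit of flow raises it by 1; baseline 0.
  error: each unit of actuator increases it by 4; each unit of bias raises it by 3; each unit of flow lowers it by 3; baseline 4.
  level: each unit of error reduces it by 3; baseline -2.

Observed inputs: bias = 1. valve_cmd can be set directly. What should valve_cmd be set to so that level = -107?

valve_cmd = 12

Substituting into the actuator equation gives actuator = 2*valve_cmd + 4.
error becomes 2*valve_cmd + 11.
level becomes -6*valve_cmd - 35.
Solve -6*valve_cmd - 35 = -107: valve_cmd = (-107 + 35) / -6 = 12.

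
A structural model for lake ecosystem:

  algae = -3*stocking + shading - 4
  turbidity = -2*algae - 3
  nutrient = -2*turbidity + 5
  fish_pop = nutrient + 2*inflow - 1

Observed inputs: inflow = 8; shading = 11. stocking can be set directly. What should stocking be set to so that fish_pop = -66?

stocking = 10

Substituting into the algae equation gives algae = -3*stocking + 7.
Substituting into the turbidity equation gives turbidity = 6*stocking - 17.
nutrient becomes -12*stocking + 39.
So fish_pop = -12*stocking + 54.
Solve -12*stocking + 54 = -66: stocking = (-66 - 54) / -12 = 10.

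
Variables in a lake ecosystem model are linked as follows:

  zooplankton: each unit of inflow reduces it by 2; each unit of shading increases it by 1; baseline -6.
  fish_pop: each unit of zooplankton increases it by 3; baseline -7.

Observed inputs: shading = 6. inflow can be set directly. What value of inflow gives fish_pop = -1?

Substituting into the zooplankton equation gives zooplankton = -2*inflow.
Substituting into the fish_pop equation gives fish_pop = -6*inflow - 7.
Solve -6*inflow - 7 = -1: inflow = (-1 + 7) / -6 = -1.

inflow = -1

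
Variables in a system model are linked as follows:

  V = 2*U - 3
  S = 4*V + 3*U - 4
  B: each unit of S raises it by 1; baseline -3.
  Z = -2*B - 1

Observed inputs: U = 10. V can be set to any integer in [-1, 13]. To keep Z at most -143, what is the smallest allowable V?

V = 12

Intervening on V fixes its value directly, overriding its dependence on U.
Substituting into the S equation gives S = 4*V + 26.
Substituting into the B equation gives B = 4*V + 23.
Substituting into the Z equation gives Z = -8*V - 47.
Require -8*V - 47 ≤ -143, so V ≥ 12.
The smallest integer in [-1, 13] satisfying this is 12.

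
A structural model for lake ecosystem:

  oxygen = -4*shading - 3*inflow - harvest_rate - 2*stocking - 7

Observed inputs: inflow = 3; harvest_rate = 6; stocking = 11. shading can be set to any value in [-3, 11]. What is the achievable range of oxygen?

Substituting into the oxygen equation gives oxygen = -4*shading - 44.
Linear in shading, so extremes are at the endpoints: shading = -3 gives oxygen = -32; shading = 11 gives oxygen = -88.

-88 to -32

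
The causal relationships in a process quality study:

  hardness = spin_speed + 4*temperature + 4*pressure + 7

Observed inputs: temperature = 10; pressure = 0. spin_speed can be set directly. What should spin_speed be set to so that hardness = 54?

Substituting into the hardness equation gives hardness = spin_speed + 47.
Solve spin_speed + 47 = 54: spin_speed = (54 - 47) / 1 = 7.

spin_speed = 7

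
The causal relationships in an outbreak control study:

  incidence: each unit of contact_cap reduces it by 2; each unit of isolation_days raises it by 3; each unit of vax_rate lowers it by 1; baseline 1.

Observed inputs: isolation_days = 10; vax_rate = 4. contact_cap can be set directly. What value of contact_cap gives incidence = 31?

contact_cap = -2

Substituting into the incidence equation gives incidence = -2*contact_cap + 27.
Solve -2*contact_cap + 27 = 31: contact_cap = (31 - 27) / -2 = -2.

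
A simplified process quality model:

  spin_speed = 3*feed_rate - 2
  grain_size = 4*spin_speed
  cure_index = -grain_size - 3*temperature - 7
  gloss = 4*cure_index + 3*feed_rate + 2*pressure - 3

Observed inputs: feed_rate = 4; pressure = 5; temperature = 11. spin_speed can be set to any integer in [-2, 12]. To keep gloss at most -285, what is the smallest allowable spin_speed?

spin_speed = 9

Intervening on spin_speed fixes its value directly, overriding its dependence on feed_rate.
Substituting into the cure_index equation gives cure_index = -4*spin_speed - 40.
So gloss = -16*spin_speed - 141.
Require -16*spin_speed - 141 ≤ -285, so spin_speed ≥ 9.
The smallest integer in [-2, 12] satisfying this is 9.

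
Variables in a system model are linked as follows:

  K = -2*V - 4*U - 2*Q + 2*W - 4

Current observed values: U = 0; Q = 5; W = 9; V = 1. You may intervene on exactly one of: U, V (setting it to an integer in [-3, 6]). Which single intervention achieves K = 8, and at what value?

set V = -2

Intervening on U: K = -4*U + 2. Reaching 8 requires U = -3/2, not an integer.
Intervening on V: with other inputs at their observed values, K = -2*V + 4. Solving for 8 gives V = -2, within [-3, 6].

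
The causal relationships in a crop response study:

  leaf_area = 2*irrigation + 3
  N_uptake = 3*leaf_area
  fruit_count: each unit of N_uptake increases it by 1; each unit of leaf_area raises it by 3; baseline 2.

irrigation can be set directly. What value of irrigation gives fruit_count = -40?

irrigation = -5

Substituting into the N_uptake equation gives N_uptake = 6*irrigation + 9.
Substituting into the fruit_count equation gives fruit_count = 12*irrigation + 20.
Solve 12*irrigation + 20 = -40: irrigation = (-40 - 20) / 12 = -5.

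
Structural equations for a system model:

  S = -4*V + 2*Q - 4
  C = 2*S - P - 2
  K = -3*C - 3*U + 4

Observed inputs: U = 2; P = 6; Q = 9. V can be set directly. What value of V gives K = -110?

V = -2

Substituting into the S equation gives S = -4*V + 14.
So C = -8*V + 20.
Substituting into the K equation gives K = 24*V - 62.
Solve 24*V - 62 = -110: V = (-110 + 62) / 24 = -2.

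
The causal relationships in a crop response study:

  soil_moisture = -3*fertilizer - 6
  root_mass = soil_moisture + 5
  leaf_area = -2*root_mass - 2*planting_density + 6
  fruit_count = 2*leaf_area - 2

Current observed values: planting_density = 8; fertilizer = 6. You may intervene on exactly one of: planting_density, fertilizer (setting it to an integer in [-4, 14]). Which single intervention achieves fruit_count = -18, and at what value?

set fertilizer = 0

Intervening on planting_density: fruit_count = -4*planting_density + 86. Reaching -18 requires planting_density = 26, outside [-4, 14].
Intervening on fertilizer: with other inputs at their observed values, fruit_count = 12*fertilizer - 18. Solving for -18 gives fertilizer = 0, within [-4, 14].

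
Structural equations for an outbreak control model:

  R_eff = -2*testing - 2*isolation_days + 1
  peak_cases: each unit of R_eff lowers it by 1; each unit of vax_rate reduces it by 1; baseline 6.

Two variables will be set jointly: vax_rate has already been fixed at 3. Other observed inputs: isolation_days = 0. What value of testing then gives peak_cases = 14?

testing = 6

With vax_rate held at 3:
Substituting into the R_eff equation gives R_eff = -2*testing + 1.
Substituting into the peak_cases equation gives peak_cases = 2*testing + 2.
Solve 2*testing + 2 = 14: testing = (14 - 2) / 2 = 6.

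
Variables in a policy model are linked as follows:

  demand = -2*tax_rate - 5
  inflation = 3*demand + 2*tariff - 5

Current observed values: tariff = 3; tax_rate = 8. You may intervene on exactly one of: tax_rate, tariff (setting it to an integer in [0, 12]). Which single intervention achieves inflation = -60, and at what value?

set tariff = 4

Intervening on tax_rate: inflation = -6*tax_rate - 14. Reaching -60 requires tax_rate = 23/3, not an integer.
Intervening on tariff: with other inputs at their observed values, inflation = 2*tariff - 68. Solving for -60 gives tariff = 4, within [0, 12].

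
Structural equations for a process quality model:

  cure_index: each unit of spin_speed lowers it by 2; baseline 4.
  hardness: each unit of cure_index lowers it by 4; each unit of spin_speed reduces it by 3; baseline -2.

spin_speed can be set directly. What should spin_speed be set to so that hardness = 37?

spin_speed = 11

Substituting into the hardness equation gives hardness = 5*spin_speed - 18.
Solve 5*spin_speed - 18 = 37: spin_speed = (37 + 18) / 5 = 11.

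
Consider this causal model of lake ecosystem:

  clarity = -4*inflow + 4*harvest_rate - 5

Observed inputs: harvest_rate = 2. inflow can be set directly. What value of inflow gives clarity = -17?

Substituting into the clarity equation gives clarity = -4*inflow + 3.
Solve -4*inflow + 3 = -17: inflow = (-17 - 3) / -4 = 5.

inflow = 5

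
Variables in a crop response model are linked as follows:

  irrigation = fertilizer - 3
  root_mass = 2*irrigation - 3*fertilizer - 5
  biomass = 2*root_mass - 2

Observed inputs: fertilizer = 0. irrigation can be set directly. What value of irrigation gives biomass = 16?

irrigation = 7

Intervening on irrigation fixes its value directly, overriding its dependence on fertilizer.
Substituting into the root_mass equation gives root_mass = 2*irrigation - 5.
This gives biomass = 4*irrigation - 12.
Solve 4*irrigation - 12 = 16: irrigation = (16 + 12) / 4 = 7.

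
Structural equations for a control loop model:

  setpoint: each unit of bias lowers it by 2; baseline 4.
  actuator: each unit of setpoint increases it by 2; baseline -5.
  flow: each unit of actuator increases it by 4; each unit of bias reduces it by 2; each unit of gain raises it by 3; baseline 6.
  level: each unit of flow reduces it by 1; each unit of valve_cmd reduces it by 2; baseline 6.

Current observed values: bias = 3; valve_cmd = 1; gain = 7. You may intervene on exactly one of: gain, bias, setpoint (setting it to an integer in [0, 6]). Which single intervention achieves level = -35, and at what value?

Intervening on gain: level = -3*gain + 40. Reaching -35 requires gain = 25, outside [0, 6].
Intervening on bias: with other inputs at their observed values, level = 18*bias - 35. Solving for -35 gives bias = 0, within [0, 6].
Intervening on setpoint: level = -8*setpoint + 3. Reaching -35 requires setpoint = 19/4, not an integer.

set bias = 0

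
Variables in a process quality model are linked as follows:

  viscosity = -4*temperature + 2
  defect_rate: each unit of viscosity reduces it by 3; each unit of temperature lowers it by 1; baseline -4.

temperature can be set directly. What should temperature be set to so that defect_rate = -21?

Substituting into the defect_rate equation gives defect_rate = 11*temperature - 10.
Solve 11*temperature - 10 = -21: temperature = (-21 + 10) / 11 = -1.

temperature = -1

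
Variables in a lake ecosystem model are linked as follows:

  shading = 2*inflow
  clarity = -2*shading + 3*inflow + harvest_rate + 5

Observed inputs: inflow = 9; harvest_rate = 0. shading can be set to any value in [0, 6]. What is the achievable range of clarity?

Intervening on shading fixes its value directly, overriding its dependence on inflow.
Substituting into the clarity equation gives clarity = -2*shading + 32.
Linear in shading, so extremes are at the endpoints: shading = 0 gives clarity = 32; shading = 6 gives clarity = 20.

20 to 32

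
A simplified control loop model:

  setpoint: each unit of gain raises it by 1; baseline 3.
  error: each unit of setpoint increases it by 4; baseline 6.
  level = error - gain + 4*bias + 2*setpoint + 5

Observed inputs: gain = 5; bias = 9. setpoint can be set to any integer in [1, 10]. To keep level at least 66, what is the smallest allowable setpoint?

Intervening on setpoint fixes its value directly, overriding its dependence on gain.
Substituting into the level equation gives level = 6*setpoint + 42.
Require 6*setpoint + 42 ≥ 66, so setpoint ≥ 4.
The smallest integer in [1, 10] satisfying this is 4.

setpoint = 4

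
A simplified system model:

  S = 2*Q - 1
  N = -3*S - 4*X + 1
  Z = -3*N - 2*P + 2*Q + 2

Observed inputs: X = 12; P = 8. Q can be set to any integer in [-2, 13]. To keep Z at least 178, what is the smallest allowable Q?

Substituting into the N equation gives N = -6*Q - 44.
So Z = 20*Q + 118.
Require 20*Q + 118 ≥ 178, so Q ≥ 3.
The smallest integer in [-2, 13] satisfying this is 3.

Q = 3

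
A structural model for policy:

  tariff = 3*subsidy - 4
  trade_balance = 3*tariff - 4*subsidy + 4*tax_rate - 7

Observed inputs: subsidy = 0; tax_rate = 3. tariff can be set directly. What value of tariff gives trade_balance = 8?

Intervening on tariff fixes its value directly, overriding its dependence on subsidy.
Substituting into the trade_balance equation gives trade_balance = 3*tariff + 5.
Solve 3*tariff + 5 = 8: tariff = (8 - 5) / 3 = 1.

tariff = 1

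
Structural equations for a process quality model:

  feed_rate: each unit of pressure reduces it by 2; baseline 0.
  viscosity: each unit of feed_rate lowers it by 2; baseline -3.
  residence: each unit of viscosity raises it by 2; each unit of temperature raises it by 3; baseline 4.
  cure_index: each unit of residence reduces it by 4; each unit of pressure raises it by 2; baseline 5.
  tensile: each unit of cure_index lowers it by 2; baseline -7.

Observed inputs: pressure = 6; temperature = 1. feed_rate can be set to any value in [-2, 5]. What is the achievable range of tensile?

-193 to 31

Intervening on feed_rate fixes its value directly, overriding its dependence on pressure.
Substituting into the residence equation gives residence = -4*feed_rate + 1.
cure_index becomes 16*feed_rate + 13.
Substituting into the tensile equation gives tensile = -32*feed_rate - 33.
Linear in feed_rate, so extremes are at the endpoints: feed_rate = -2 gives tensile = 31; feed_rate = 5 gives tensile = -193.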